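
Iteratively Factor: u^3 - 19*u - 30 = (u + 2)*(u^2 - 2*u - 15) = (u - 5)*(u + 2)*(u + 3)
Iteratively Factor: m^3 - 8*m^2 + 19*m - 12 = (m - 4)*(m^2 - 4*m + 3) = (m - 4)*(m - 3)*(m - 1)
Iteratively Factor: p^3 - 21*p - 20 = (p + 4)*(p^2 - 4*p - 5) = (p - 5)*(p + 4)*(p + 1)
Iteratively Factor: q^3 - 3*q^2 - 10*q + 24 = (q - 2)*(q^2 - q - 12) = (q - 2)*(q + 3)*(q - 4)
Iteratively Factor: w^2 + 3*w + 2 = (w + 2)*(w + 1)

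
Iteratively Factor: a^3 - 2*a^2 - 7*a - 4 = (a + 1)*(a^2 - 3*a - 4) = (a + 1)^2*(a - 4)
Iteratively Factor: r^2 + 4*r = (r)*(r + 4)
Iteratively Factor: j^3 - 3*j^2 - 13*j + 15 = (j - 1)*(j^2 - 2*j - 15) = (j - 1)*(j + 3)*(j - 5)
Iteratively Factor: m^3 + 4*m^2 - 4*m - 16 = (m + 2)*(m^2 + 2*m - 8) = (m - 2)*(m + 2)*(m + 4)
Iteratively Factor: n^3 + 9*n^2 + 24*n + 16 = (n + 4)*(n^2 + 5*n + 4) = (n + 4)^2*(n + 1)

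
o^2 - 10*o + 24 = (o - 6)*(o - 4)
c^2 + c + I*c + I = (c + 1)*(c + I)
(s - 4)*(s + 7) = s^2 + 3*s - 28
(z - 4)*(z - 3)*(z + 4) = z^3 - 3*z^2 - 16*z + 48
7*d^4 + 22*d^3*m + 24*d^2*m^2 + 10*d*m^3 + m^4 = (d + m)^3*(7*d + m)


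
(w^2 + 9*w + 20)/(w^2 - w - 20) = (w + 5)/(w - 5)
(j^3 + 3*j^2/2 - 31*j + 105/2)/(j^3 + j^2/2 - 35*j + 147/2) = (2*j - 5)/(2*j - 7)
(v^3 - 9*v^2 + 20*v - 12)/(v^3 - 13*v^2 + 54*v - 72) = (v^2 - 3*v + 2)/(v^2 - 7*v + 12)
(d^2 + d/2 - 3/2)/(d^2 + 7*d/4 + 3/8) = 4*(d - 1)/(4*d + 1)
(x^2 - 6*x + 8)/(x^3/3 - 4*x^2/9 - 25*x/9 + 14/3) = 9*(x - 4)/(3*x^2 + 2*x - 21)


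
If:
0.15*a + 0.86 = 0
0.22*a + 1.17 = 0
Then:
No Solution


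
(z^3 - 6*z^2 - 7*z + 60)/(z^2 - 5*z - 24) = (z^2 - 9*z + 20)/(z - 8)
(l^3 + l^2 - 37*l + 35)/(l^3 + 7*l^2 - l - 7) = (l - 5)/(l + 1)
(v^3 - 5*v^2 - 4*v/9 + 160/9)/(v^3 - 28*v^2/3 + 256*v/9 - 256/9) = (3*v + 5)/(3*v - 8)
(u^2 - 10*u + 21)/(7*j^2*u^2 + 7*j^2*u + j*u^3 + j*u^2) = (u^2 - 10*u + 21)/(j*u*(7*j*u + 7*j + u^2 + u))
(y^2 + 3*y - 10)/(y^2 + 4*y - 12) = (y + 5)/(y + 6)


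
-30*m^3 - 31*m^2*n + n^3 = (-6*m + n)*(m + n)*(5*m + n)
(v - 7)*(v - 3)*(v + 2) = v^3 - 8*v^2 + v + 42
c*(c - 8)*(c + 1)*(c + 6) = c^4 - c^3 - 50*c^2 - 48*c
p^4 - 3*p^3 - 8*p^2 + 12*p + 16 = (p - 4)*(p - 2)*(p + 1)*(p + 2)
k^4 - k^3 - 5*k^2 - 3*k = k*(k - 3)*(k + 1)^2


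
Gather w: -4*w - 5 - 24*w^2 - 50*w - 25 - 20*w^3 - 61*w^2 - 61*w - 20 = -20*w^3 - 85*w^2 - 115*w - 50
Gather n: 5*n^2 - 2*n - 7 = 5*n^2 - 2*n - 7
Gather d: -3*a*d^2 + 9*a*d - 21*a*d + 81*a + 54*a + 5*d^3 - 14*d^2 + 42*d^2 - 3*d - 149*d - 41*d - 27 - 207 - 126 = 135*a + 5*d^3 + d^2*(28 - 3*a) + d*(-12*a - 193) - 360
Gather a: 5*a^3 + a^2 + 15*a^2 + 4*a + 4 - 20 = 5*a^3 + 16*a^2 + 4*a - 16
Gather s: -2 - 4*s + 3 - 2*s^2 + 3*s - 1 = -2*s^2 - s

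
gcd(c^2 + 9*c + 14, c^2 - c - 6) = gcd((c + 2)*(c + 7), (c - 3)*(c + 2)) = c + 2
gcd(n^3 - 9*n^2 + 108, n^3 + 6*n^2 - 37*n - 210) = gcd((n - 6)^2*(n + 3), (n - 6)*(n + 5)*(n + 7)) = n - 6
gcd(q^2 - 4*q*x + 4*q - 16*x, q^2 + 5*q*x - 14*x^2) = 1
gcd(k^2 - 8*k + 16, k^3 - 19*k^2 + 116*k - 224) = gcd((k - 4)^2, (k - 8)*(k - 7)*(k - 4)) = k - 4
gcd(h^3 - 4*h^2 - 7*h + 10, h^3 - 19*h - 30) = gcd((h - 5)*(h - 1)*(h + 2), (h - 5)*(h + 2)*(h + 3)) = h^2 - 3*h - 10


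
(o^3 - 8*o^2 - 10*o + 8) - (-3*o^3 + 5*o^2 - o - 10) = 4*o^3 - 13*o^2 - 9*o + 18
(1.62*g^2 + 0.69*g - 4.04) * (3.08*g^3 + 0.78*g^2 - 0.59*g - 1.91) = 4.9896*g^5 + 3.3888*g^4 - 12.8608*g^3 - 6.6525*g^2 + 1.0657*g + 7.7164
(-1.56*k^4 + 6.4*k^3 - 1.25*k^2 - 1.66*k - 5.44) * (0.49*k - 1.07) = -0.7644*k^5 + 4.8052*k^4 - 7.4605*k^3 + 0.5241*k^2 - 0.8894*k + 5.8208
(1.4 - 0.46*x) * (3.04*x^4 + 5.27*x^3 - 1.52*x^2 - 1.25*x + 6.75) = -1.3984*x^5 + 1.8318*x^4 + 8.0772*x^3 - 1.553*x^2 - 4.855*x + 9.45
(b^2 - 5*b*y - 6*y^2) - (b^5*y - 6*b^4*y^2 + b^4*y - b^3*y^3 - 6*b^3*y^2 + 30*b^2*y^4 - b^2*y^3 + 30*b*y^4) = -b^5*y + 6*b^4*y^2 - b^4*y + b^3*y^3 + 6*b^3*y^2 - 30*b^2*y^4 + b^2*y^3 + b^2 - 30*b*y^4 - 5*b*y - 6*y^2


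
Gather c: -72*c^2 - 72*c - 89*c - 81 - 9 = -72*c^2 - 161*c - 90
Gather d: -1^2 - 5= -6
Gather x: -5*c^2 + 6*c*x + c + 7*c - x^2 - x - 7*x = -5*c^2 + 8*c - x^2 + x*(6*c - 8)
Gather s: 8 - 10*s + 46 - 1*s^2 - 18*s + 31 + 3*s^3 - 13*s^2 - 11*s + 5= 3*s^3 - 14*s^2 - 39*s + 90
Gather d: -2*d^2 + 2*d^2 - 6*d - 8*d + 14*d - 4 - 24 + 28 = 0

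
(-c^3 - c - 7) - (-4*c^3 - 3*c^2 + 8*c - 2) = 3*c^3 + 3*c^2 - 9*c - 5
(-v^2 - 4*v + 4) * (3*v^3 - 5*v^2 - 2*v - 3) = -3*v^5 - 7*v^4 + 34*v^3 - 9*v^2 + 4*v - 12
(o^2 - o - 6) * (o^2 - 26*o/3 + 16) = o^4 - 29*o^3/3 + 56*o^2/3 + 36*o - 96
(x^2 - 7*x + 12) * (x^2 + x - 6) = x^4 - 6*x^3 - x^2 + 54*x - 72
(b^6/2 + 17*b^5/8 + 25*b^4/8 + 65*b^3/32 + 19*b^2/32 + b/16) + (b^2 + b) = b^6/2 + 17*b^5/8 + 25*b^4/8 + 65*b^3/32 + 51*b^2/32 + 17*b/16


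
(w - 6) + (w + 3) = 2*w - 3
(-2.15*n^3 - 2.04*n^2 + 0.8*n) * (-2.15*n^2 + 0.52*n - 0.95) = 4.6225*n^5 + 3.268*n^4 - 0.7383*n^3 + 2.354*n^2 - 0.76*n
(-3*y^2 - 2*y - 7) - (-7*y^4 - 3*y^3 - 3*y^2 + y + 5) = 7*y^4 + 3*y^3 - 3*y - 12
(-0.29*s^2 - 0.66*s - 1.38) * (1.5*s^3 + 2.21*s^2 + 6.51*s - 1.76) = -0.435*s^5 - 1.6309*s^4 - 5.4165*s^3 - 6.836*s^2 - 7.8222*s + 2.4288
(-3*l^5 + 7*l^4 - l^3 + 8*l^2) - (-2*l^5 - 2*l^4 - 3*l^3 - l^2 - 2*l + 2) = -l^5 + 9*l^4 + 2*l^3 + 9*l^2 + 2*l - 2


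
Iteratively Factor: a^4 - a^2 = (a - 1)*(a^3 + a^2) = a*(a - 1)*(a^2 + a) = a*(a - 1)*(a + 1)*(a)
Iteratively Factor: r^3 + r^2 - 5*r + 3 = (r - 1)*(r^2 + 2*r - 3) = (r - 1)^2*(r + 3)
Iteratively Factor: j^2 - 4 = (j - 2)*(j + 2)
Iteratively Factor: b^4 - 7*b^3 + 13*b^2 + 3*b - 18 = (b - 3)*(b^3 - 4*b^2 + b + 6) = (b - 3)^2*(b^2 - b - 2) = (b - 3)^2*(b - 2)*(b + 1)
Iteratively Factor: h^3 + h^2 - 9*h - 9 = (h + 3)*(h^2 - 2*h - 3) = (h - 3)*(h + 3)*(h + 1)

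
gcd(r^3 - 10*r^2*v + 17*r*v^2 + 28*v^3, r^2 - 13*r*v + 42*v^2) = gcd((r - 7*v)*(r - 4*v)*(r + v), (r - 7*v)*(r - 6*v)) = r - 7*v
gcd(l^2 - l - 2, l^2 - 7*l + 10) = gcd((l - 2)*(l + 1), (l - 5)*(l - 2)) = l - 2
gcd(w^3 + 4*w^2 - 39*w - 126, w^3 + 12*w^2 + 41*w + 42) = w^2 + 10*w + 21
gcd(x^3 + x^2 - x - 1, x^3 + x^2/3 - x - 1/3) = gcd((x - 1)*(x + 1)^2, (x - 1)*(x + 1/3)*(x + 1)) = x^2 - 1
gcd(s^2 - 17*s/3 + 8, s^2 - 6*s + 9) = s - 3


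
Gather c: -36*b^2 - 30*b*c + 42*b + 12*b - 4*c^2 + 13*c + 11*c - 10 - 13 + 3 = -36*b^2 + 54*b - 4*c^2 + c*(24 - 30*b) - 20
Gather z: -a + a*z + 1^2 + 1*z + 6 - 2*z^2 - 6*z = -a - 2*z^2 + z*(a - 5) + 7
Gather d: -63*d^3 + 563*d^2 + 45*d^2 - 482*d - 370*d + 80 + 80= -63*d^3 + 608*d^2 - 852*d + 160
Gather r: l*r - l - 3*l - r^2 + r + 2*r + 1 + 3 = -4*l - r^2 + r*(l + 3) + 4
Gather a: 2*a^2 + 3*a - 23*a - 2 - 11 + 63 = 2*a^2 - 20*a + 50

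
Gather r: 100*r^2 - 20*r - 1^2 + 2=100*r^2 - 20*r + 1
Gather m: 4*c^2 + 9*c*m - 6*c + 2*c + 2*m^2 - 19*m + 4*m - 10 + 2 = 4*c^2 - 4*c + 2*m^2 + m*(9*c - 15) - 8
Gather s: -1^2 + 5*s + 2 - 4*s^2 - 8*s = -4*s^2 - 3*s + 1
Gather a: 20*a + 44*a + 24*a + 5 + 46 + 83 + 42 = 88*a + 176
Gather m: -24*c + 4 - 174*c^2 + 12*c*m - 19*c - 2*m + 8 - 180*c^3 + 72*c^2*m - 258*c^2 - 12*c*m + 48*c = -180*c^3 - 432*c^2 + 5*c + m*(72*c^2 - 2) + 12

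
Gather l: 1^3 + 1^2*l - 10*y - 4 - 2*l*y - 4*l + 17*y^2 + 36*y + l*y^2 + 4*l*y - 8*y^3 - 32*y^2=l*(y^2 + 2*y - 3) - 8*y^3 - 15*y^2 + 26*y - 3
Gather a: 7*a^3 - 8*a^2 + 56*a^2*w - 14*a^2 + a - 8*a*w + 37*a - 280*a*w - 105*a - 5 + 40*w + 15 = 7*a^3 + a^2*(56*w - 22) + a*(-288*w - 67) + 40*w + 10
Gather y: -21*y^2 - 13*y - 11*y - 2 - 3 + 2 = -21*y^2 - 24*y - 3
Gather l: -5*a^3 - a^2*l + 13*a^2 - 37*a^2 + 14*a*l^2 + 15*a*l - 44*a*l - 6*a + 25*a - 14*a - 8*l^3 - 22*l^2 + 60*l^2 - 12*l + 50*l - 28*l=-5*a^3 - 24*a^2 + 5*a - 8*l^3 + l^2*(14*a + 38) + l*(-a^2 - 29*a + 10)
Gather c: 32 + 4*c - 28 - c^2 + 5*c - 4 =-c^2 + 9*c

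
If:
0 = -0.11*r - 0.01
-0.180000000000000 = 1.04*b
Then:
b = -0.17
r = -0.09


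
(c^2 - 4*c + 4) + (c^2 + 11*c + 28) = 2*c^2 + 7*c + 32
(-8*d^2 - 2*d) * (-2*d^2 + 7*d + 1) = 16*d^4 - 52*d^3 - 22*d^2 - 2*d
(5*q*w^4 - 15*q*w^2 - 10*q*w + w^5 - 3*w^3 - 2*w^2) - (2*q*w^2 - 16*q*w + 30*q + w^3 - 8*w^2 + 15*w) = 5*q*w^4 - 17*q*w^2 + 6*q*w - 30*q + w^5 - 4*w^3 + 6*w^2 - 15*w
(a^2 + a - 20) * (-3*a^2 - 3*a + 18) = -3*a^4 - 6*a^3 + 75*a^2 + 78*a - 360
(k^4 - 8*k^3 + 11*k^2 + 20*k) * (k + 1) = k^5 - 7*k^4 + 3*k^3 + 31*k^2 + 20*k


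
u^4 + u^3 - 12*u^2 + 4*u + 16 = (u - 2)^2*(u + 1)*(u + 4)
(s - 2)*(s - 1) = s^2 - 3*s + 2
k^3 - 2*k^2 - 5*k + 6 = (k - 3)*(k - 1)*(k + 2)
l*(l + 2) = l^2 + 2*l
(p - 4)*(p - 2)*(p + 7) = p^3 + p^2 - 34*p + 56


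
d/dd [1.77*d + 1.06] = 1.77000000000000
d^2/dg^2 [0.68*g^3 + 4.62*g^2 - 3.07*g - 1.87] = 4.08*g + 9.24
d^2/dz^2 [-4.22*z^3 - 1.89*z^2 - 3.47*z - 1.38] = -25.32*z - 3.78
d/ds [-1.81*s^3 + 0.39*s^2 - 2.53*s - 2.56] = -5.43*s^2 + 0.78*s - 2.53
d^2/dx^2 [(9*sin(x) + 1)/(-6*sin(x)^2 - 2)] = 3*(27*sin(x)^5 + 12*sin(x)^4 - 108*sin(x)^3 - 22*sin(x)^2 + 57*sin(x) + 2)/(2*(3*sin(x)^2 + 1)^3)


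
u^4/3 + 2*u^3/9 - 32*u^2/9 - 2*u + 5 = (u/3 + 1)*(u - 3)*(u - 1)*(u + 5/3)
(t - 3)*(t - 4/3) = t^2 - 13*t/3 + 4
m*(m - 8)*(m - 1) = m^3 - 9*m^2 + 8*m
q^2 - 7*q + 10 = (q - 5)*(q - 2)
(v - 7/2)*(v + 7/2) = v^2 - 49/4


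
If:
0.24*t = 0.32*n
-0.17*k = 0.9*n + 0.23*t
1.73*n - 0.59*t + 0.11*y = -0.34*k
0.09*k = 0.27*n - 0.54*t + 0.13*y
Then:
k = 0.00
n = 0.00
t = 0.00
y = 0.00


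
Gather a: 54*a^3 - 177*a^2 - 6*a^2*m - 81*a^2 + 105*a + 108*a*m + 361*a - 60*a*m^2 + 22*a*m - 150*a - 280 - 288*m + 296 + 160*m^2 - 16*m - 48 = 54*a^3 + a^2*(-6*m - 258) + a*(-60*m^2 + 130*m + 316) + 160*m^2 - 304*m - 32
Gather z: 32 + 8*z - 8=8*z + 24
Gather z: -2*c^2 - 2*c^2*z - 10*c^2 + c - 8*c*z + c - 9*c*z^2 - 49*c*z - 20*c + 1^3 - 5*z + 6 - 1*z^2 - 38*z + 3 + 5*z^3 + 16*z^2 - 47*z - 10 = -12*c^2 - 18*c + 5*z^3 + z^2*(15 - 9*c) + z*(-2*c^2 - 57*c - 90)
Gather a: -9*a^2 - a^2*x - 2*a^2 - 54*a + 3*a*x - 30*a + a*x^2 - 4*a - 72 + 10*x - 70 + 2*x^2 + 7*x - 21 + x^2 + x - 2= a^2*(-x - 11) + a*(x^2 + 3*x - 88) + 3*x^2 + 18*x - 165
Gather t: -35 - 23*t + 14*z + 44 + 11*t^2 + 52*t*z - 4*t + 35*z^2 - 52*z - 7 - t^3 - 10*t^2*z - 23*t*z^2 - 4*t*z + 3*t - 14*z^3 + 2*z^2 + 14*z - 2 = -t^3 + t^2*(11 - 10*z) + t*(-23*z^2 + 48*z - 24) - 14*z^3 + 37*z^2 - 24*z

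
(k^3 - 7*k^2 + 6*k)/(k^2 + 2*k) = (k^2 - 7*k + 6)/(k + 2)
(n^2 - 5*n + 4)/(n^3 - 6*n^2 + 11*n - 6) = (n - 4)/(n^2 - 5*n + 6)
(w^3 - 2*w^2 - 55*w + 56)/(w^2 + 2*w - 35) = (w^2 - 9*w + 8)/(w - 5)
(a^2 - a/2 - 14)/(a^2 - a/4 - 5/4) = 2*(-2*a^2 + a + 28)/(-4*a^2 + a + 5)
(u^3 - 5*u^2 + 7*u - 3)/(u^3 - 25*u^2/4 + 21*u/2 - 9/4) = 4*(u^2 - 2*u + 1)/(4*u^2 - 13*u + 3)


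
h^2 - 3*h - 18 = (h - 6)*(h + 3)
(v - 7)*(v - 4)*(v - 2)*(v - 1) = v^4 - 14*v^3 + 63*v^2 - 106*v + 56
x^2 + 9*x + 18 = (x + 3)*(x + 6)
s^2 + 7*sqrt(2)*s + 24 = (s + 3*sqrt(2))*(s + 4*sqrt(2))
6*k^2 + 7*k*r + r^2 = (k + r)*(6*k + r)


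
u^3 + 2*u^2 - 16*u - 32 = (u - 4)*(u + 2)*(u + 4)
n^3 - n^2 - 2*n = n*(n - 2)*(n + 1)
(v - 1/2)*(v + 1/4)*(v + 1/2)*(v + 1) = v^4 + 5*v^3/4 - 5*v/16 - 1/16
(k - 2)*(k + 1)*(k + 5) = k^3 + 4*k^2 - 7*k - 10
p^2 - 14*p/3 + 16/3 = (p - 8/3)*(p - 2)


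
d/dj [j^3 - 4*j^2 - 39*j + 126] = 3*j^2 - 8*j - 39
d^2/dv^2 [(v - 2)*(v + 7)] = 2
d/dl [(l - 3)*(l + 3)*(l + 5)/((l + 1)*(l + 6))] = (l^4 + 14*l^3 + 62*l^2 + 150*l + 261)/(l^4 + 14*l^3 + 61*l^2 + 84*l + 36)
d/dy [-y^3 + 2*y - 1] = 2 - 3*y^2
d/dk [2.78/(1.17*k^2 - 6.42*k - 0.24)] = (17.8476 - 6.5052*k)/(-1.17*k^2 + 6.42*k + 0.24)^2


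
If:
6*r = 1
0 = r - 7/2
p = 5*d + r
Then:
No Solution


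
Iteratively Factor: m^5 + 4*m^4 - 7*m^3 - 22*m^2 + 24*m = (m - 2)*(m^4 + 6*m^3 + 5*m^2 - 12*m) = (m - 2)*(m + 3)*(m^3 + 3*m^2 - 4*m) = (m - 2)*(m - 1)*(m + 3)*(m^2 + 4*m) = (m - 2)*(m - 1)*(m + 3)*(m + 4)*(m)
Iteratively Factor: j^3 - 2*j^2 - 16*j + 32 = (j - 4)*(j^2 + 2*j - 8) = (j - 4)*(j + 4)*(j - 2)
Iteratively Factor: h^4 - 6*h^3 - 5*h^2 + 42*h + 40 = (h + 1)*(h^3 - 7*h^2 + 2*h + 40) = (h + 1)*(h + 2)*(h^2 - 9*h + 20) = (h - 5)*(h + 1)*(h + 2)*(h - 4)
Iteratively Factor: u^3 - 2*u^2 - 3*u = (u - 3)*(u^2 + u) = (u - 3)*(u + 1)*(u)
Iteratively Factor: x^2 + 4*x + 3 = (x + 3)*(x + 1)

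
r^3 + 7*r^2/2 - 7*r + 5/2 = (r - 1)*(r - 1/2)*(r + 5)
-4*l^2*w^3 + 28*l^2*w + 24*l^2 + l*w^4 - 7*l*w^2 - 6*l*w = (-4*l + w)*(w - 3)*(w + 2)*(l*w + l)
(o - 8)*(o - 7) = o^2 - 15*o + 56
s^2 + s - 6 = (s - 2)*(s + 3)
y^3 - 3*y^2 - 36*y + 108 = (y - 6)*(y - 3)*(y + 6)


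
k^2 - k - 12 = (k - 4)*(k + 3)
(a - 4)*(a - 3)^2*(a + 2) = a^4 - 8*a^3 + 13*a^2 + 30*a - 72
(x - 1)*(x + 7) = x^2 + 6*x - 7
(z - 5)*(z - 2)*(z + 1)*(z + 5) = z^4 - z^3 - 27*z^2 + 25*z + 50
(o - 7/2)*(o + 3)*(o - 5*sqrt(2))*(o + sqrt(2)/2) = o^4 - 9*sqrt(2)*o^3/2 - o^3/2 - 31*o^2/2 + 9*sqrt(2)*o^2/4 + 5*o/2 + 189*sqrt(2)*o/4 + 105/2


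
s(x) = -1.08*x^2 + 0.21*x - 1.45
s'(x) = 0.21 - 2.16*x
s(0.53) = -1.64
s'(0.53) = -0.93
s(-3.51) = -15.49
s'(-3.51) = 7.79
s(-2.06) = -6.47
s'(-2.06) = 4.66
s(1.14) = -2.61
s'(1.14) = -2.25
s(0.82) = -2.00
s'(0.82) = -1.56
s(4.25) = -20.06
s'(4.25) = -8.97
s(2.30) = -6.68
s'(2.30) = -4.76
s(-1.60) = -4.55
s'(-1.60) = 3.67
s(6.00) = -39.07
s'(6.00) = -12.75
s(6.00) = -39.07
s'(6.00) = -12.75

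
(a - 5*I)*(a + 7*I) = a^2 + 2*I*a + 35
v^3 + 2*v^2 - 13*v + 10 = (v - 2)*(v - 1)*(v + 5)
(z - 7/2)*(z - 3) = z^2 - 13*z/2 + 21/2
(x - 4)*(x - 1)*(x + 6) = x^3 + x^2 - 26*x + 24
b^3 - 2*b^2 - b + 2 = (b - 2)*(b - 1)*(b + 1)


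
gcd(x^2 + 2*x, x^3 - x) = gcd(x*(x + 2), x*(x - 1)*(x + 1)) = x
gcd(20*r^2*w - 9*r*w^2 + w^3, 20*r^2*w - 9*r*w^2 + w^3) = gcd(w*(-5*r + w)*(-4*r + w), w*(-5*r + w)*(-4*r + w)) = 20*r^2*w - 9*r*w^2 + w^3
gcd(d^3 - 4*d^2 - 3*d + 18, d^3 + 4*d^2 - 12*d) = 1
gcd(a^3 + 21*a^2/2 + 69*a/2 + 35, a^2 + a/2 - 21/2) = a + 7/2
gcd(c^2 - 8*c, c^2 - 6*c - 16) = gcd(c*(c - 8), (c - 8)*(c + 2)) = c - 8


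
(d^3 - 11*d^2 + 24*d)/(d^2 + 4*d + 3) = d*(d^2 - 11*d + 24)/(d^2 + 4*d + 3)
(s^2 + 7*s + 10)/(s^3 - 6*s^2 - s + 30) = (s + 5)/(s^2 - 8*s + 15)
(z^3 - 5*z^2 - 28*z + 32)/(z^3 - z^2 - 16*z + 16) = (z - 8)/(z - 4)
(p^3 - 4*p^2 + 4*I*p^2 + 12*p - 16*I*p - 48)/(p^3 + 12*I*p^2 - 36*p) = (p^2 - 2*p*(2 + I) + 8*I)/(p*(p + 6*I))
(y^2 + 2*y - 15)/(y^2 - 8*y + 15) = (y + 5)/(y - 5)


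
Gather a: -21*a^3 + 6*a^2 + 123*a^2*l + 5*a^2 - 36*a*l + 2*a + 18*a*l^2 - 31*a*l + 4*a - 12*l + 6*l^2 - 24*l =-21*a^3 + a^2*(123*l + 11) + a*(18*l^2 - 67*l + 6) + 6*l^2 - 36*l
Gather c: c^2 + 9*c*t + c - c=c^2 + 9*c*t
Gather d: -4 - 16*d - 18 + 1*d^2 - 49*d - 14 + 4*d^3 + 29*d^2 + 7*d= 4*d^3 + 30*d^2 - 58*d - 36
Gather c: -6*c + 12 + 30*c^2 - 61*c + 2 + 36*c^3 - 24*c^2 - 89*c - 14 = 36*c^3 + 6*c^2 - 156*c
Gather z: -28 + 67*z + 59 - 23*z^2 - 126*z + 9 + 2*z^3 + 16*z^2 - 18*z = 2*z^3 - 7*z^2 - 77*z + 40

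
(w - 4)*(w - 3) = w^2 - 7*w + 12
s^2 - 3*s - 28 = (s - 7)*(s + 4)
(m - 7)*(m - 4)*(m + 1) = m^3 - 10*m^2 + 17*m + 28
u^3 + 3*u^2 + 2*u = u*(u + 1)*(u + 2)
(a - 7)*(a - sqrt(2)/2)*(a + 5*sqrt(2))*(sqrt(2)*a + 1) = sqrt(2)*a^4 - 7*sqrt(2)*a^3 + 10*a^3 - 70*a^2 - sqrt(2)*a^2/2 - 5*a + 7*sqrt(2)*a/2 + 35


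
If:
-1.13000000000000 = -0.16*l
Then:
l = 7.06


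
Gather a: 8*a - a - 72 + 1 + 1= 7*a - 70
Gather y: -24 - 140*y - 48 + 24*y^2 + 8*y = 24*y^2 - 132*y - 72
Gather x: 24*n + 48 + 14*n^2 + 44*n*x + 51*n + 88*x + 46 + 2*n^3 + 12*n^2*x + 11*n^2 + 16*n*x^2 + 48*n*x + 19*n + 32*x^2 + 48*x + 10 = 2*n^3 + 25*n^2 + 94*n + x^2*(16*n + 32) + x*(12*n^2 + 92*n + 136) + 104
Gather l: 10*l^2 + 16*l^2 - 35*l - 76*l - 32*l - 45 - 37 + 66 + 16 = 26*l^2 - 143*l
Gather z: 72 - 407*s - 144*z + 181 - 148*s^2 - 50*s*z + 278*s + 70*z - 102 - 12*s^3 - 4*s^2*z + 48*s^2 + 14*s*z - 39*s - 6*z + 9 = -12*s^3 - 100*s^2 - 168*s + z*(-4*s^2 - 36*s - 80) + 160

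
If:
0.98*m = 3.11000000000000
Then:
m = 3.17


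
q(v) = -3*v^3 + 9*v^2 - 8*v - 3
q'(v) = -9*v^2 + 18*v - 8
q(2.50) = -13.62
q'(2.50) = -19.25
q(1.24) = -4.80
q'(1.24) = 0.48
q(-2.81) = 157.11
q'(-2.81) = -129.64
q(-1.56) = 42.77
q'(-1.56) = -57.98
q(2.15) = -8.41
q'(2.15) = -10.90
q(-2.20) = 90.10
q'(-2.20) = -91.16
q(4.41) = -120.55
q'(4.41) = -103.65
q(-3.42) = 249.63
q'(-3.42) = -174.83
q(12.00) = -3987.00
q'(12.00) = -1088.00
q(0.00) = -3.00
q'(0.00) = -8.00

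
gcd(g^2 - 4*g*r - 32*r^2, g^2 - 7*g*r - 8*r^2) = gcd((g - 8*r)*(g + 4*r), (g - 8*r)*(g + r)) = -g + 8*r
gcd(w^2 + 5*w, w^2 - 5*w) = w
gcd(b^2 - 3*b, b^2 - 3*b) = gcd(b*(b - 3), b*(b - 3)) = b^2 - 3*b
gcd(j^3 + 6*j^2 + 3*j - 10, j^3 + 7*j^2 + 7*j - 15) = j^2 + 4*j - 5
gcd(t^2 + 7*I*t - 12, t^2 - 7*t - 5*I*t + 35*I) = 1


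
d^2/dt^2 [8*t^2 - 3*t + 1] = 16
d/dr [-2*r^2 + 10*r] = 10 - 4*r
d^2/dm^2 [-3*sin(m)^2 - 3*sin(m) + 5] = 3*sin(m) - 6*cos(2*m)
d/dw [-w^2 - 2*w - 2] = -2*w - 2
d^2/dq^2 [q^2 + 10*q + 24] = 2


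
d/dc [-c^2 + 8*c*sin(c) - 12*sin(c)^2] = 8*c*cos(c) - 2*c + 8*sin(c) - 12*sin(2*c)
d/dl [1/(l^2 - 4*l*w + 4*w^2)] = 2*(-l + 2*w)/(l^2 - 4*l*w + 4*w^2)^2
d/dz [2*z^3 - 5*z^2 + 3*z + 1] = 6*z^2 - 10*z + 3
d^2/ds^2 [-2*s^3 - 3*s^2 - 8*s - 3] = -12*s - 6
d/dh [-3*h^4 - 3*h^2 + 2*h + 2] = -12*h^3 - 6*h + 2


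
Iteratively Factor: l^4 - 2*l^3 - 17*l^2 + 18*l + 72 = (l + 3)*(l^3 - 5*l^2 - 2*l + 24) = (l + 2)*(l + 3)*(l^2 - 7*l + 12) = (l - 3)*(l + 2)*(l + 3)*(l - 4)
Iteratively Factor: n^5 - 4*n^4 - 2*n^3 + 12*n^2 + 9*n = (n + 1)*(n^4 - 5*n^3 + 3*n^2 + 9*n) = (n - 3)*(n + 1)*(n^3 - 2*n^2 - 3*n) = (n - 3)*(n + 1)^2*(n^2 - 3*n) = (n - 3)^2*(n + 1)^2*(n)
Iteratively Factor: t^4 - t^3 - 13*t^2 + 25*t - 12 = (t + 4)*(t^3 - 5*t^2 + 7*t - 3) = (t - 1)*(t + 4)*(t^2 - 4*t + 3) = (t - 3)*(t - 1)*(t + 4)*(t - 1)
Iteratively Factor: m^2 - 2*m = (m)*(m - 2)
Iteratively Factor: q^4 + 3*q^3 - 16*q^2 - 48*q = (q - 4)*(q^3 + 7*q^2 + 12*q) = (q - 4)*(q + 3)*(q^2 + 4*q) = q*(q - 4)*(q + 3)*(q + 4)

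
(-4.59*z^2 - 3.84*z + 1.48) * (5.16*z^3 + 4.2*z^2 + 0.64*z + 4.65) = -23.6844*z^5 - 39.0924*z^4 - 11.4288*z^3 - 17.5851*z^2 - 16.9088*z + 6.882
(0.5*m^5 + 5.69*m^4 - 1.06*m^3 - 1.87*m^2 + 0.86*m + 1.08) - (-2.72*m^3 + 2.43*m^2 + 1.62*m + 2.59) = 0.5*m^5 + 5.69*m^4 + 1.66*m^3 - 4.3*m^2 - 0.76*m - 1.51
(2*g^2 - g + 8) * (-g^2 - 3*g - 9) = -2*g^4 - 5*g^3 - 23*g^2 - 15*g - 72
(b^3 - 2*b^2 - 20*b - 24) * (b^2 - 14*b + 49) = b^5 - 16*b^4 + 57*b^3 + 158*b^2 - 644*b - 1176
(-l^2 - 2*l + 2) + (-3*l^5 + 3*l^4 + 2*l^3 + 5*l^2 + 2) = -3*l^5 + 3*l^4 + 2*l^3 + 4*l^2 - 2*l + 4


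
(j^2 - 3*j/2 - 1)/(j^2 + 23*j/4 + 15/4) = 2*(2*j^2 - 3*j - 2)/(4*j^2 + 23*j + 15)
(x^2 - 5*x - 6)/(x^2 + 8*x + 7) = (x - 6)/(x + 7)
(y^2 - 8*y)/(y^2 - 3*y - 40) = y/(y + 5)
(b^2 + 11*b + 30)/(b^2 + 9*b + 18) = (b + 5)/(b + 3)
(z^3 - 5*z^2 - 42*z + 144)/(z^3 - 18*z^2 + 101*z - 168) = (z + 6)/(z - 7)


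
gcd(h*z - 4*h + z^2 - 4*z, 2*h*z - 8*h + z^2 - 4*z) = z - 4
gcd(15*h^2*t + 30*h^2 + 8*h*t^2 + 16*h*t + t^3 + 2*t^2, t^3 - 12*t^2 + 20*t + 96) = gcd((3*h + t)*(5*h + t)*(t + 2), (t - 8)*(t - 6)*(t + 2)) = t + 2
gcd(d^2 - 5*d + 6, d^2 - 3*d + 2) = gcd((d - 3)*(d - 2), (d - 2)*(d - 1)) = d - 2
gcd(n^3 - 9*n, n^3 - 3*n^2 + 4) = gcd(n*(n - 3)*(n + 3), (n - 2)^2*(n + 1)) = 1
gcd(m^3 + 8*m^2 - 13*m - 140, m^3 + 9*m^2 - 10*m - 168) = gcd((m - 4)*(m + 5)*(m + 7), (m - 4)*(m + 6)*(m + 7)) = m^2 + 3*m - 28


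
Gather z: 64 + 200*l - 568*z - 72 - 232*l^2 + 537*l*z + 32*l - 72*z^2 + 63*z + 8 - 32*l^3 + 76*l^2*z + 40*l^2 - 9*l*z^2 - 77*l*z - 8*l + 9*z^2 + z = -32*l^3 - 192*l^2 + 224*l + z^2*(-9*l - 63) + z*(76*l^2 + 460*l - 504)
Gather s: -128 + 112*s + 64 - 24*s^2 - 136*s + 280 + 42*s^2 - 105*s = 18*s^2 - 129*s + 216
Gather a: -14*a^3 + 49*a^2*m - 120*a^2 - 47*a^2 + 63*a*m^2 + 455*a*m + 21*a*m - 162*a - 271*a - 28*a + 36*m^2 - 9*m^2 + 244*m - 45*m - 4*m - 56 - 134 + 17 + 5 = -14*a^3 + a^2*(49*m - 167) + a*(63*m^2 + 476*m - 461) + 27*m^2 + 195*m - 168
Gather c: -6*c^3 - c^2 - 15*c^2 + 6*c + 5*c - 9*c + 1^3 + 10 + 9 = -6*c^3 - 16*c^2 + 2*c + 20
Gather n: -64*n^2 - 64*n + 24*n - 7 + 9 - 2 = -64*n^2 - 40*n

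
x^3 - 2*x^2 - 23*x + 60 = (x - 4)*(x - 3)*(x + 5)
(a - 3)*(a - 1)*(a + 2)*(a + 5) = a^4 + 3*a^3 - 15*a^2 - 19*a + 30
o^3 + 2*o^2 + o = o*(o + 1)^2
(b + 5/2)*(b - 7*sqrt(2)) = b^2 - 7*sqrt(2)*b + 5*b/2 - 35*sqrt(2)/2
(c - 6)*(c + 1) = c^2 - 5*c - 6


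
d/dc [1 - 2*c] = -2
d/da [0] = 0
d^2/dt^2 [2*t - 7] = 0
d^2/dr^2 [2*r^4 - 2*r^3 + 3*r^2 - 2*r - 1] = 24*r^2 - 12*r + 6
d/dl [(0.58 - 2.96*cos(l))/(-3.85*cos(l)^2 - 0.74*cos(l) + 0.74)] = (11.396*cos(l)^2 - 4.466*cos(l) + 1.7612)*sin(l)/(14.8225*cos(l)^4 + 5.698*cos(l)^3 - 5.1504*cos(l)^2 - 1.0952*cos(l) + 0.5476)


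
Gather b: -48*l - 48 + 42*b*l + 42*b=b*(42*l + 42) - 48*l - 48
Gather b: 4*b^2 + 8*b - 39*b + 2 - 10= 4*b^2 - 31*b - 8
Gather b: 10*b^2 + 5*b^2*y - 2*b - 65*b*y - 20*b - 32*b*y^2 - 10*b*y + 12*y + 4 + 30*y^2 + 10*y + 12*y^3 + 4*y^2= b^2*(5*y + 10) + b*(-32*y^2 - 75*y - 22) + 12*y^3 + 34*y^2 + 22*y + 4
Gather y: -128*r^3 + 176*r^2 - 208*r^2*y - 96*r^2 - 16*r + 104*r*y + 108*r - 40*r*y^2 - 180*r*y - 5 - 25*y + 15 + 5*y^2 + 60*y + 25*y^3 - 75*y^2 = -128*r^3 + 80*r^2 + 92*r + 25*y^3 + y^2*(-40*r - 70) + y*(-208*r^2 - 76*r + 35) + 10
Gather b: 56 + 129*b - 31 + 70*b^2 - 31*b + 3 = 70*b^2 + 98*b + 28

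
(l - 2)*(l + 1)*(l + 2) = l^3 + l^2 - 4*l - 4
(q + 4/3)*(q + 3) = q^2 + 13*q/3 + 4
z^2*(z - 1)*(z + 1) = z^4 - z^2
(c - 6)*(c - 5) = c^2 - 11*c + 30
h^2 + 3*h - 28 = (h - 4)*(h + 7)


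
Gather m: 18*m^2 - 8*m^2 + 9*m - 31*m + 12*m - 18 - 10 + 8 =10*m^2 - 10*m - 20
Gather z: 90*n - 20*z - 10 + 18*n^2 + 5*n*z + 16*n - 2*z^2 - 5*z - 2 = 18*n^2 + 106*n - 2*z^2 + z*(5*n - 25) - 12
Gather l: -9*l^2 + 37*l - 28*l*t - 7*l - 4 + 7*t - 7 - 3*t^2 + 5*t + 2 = -9*l^2 + l*(30 - 28*t) - 3*t^2 + 12*t - 9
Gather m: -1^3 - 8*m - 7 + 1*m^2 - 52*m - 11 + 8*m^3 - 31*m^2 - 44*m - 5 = 8*m^3 - 30*m^2 - 104*m - 24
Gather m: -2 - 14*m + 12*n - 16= -14*m + 12*n - 18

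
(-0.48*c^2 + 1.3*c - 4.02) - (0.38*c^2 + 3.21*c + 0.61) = -0.86*c^2 - 1.91*c - 4.63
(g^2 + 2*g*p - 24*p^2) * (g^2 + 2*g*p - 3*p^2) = g^4 + 4*g^3*p - 23*g^2*p^2 - 54*g*p^3 + 72*p^4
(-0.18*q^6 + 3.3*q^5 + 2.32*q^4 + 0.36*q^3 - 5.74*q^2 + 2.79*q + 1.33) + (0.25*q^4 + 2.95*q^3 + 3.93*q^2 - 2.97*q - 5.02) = -0.18*q^6 + 3.3*q^5 + 2.57*q^4 + 3.31*q^3 - 1.81*q^2 - 0.18*q - 3.69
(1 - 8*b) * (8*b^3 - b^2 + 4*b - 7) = -64*b^4 + 16*b^3 - 33*b^2 + 60*b - 7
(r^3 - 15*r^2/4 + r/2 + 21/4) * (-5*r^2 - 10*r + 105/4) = -5*r^5 + 35*r^4/4 + 245*r^3/4 - 2075*r^2/16 - 315*r/8 + 2205/16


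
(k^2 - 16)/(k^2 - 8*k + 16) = (k + 4)/(k - 4)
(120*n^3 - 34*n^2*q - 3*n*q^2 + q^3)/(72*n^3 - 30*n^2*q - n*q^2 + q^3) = (-5*n + q)/(-3*n + q)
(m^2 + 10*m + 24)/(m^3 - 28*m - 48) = (m + 6)/(m^2 - 4*m - 12)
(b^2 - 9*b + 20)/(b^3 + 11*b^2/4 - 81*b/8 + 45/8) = 8*(b^2 - 9*b + 20)/(8*b^3 + 22*b^2 - 81*b + 45)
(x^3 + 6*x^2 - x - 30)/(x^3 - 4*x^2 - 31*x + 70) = (x + 3)/(x - 7)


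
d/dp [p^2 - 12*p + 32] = 2*p - 12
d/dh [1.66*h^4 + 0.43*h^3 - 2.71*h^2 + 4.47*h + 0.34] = 6.64*h^3 + 1.29*h^2 - 5.42*h + 4.47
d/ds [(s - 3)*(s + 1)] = 2*s - 2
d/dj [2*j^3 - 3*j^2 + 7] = 6*j*(j - 1)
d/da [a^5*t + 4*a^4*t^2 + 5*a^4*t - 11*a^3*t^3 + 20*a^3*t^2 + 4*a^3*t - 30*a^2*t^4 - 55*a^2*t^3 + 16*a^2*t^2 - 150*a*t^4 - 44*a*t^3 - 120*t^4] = t*(5*a^4 + 16*a^3*t + 20*a^3 - 33*a^2*t^2 + 60*a^2*t + 12*a^2 - 60*a*t^3 - 110*a*t^2 + 32*a*t - 150*t^3 - 44*t^2)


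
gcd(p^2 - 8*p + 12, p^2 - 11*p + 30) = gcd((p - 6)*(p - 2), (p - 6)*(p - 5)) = p - 6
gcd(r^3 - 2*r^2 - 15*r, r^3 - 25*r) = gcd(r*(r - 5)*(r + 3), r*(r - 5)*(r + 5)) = r^2 - 5*r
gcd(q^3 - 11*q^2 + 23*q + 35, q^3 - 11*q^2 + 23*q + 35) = q^3 - 11*q^2 + 23*q + 35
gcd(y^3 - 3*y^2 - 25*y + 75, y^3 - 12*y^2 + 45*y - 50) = y - 5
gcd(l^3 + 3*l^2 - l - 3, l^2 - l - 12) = l + 3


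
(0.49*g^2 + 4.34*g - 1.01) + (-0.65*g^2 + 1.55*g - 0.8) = -0.16*g^2 + 5.89*g - 1.81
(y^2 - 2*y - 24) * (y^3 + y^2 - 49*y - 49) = y^5 - y^4 - 75*y^3 + 25*y^2 + 1274*y + 1176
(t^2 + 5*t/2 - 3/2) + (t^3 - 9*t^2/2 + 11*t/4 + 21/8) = t^3 - 7*t^2/2 + 21*t/4 + 9/8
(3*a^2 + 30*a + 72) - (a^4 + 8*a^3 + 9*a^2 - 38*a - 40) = -a^4 - 8*a^3 - 6*a^2 + 68*a + 112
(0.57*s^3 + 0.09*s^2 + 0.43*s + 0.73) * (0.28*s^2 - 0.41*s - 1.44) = 0.1596*s^5 - 0.2085*s^4 - 0.7373*s^3 - 0.1015*s^2 - 0.9185*s - 1.0512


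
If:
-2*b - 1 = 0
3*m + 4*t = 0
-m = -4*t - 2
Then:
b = -1/2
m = 1/2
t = -3/8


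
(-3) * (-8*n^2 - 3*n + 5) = 24*n^2 + 9*n - 15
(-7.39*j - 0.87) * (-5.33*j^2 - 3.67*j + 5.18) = 39.3887*j^3 + 31.7584*j^2 - 35.0873*j - 4.5066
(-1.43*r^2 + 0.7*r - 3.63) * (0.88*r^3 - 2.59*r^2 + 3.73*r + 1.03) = -1.2584*r^5 + 4.3197*r^4 - 10.3413*r^3 + 10.5398*r^2 - 12.8189*r - 3.7389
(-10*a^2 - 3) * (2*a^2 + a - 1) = -20*a^4 - 10*a^3 + 4*a^2 - 3*a + 3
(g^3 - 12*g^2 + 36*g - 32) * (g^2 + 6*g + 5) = g^5 - 6*g^4 - 31*g^3 + 124*g^2 - 12*g - 160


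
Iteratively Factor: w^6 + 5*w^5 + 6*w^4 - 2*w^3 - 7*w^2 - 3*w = (w + 1)*(w^5 + 4*w^4 + 2*w^3 - 4*w^2 - 3*w) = (w + 1)^2*(w^4 + 3*w^3 - w^2 - 3*w) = (w + 1)^3*(w^3 + 2*w^2 - 3*w) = (w + 1)^3*(w + 3)*(w^2 - w) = (w - 1)*(w + 1)^3*(w + 3)*(w)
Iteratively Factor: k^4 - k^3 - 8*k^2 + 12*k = (k)*(k^3 - k^2 - 8*k + 12) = k*(k - 2)*(k^2 + k - 6) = k*(k - 2)*(k + 3)*(k - 2)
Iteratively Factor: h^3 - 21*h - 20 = (h + 1)*(h^2 - h - 20) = (h - 5)*(h + 1)*(h + 4)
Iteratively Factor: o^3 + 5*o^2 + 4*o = (o)*(o^2 + 5*o + 4) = o*(o + 4)*(o + 1)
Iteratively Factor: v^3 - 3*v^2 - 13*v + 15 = (v - 5)*(v^2 + 2*v - 3) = (v - 5)*(v - 1)*(v + 3)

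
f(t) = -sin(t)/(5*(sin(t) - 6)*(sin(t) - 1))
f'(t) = -cos(t)/(5*(sin(t) - 6)*(sin(t) - 1)) + sin(t)*cos(t)/(5*(sin(t) - 6)*(sin(t) - 1)^2) + sin(t)*cos(t)/(5*(sin(t) - 6)^2*(sin(t) - 1)) = (sin(t)^2 - 6)*cos(t)/(5*(sin(t) - 6)^2*(sin(t) - 1)^2)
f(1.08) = -0.29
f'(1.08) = -1.35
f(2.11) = -0.24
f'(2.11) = 1.02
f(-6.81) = 0.01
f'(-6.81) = -0.01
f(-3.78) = -0.05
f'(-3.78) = 0.19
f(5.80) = 0.01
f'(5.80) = -0.01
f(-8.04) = 0.01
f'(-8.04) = 0.00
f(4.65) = 0.01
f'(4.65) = 0.00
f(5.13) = 0.01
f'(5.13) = -0.00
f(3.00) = -0.00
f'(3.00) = 0.05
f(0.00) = 0.00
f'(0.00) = -0.03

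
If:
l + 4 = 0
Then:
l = -4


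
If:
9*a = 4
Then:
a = 4/9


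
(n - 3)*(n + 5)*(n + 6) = n^3 + 8*n^2 - 3*n - 90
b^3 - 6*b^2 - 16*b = b*(b - 8)*(b + 2)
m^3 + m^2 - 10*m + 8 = (m - 2)*(m - 1)*(m + 4)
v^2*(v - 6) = v^3 - 6*v^2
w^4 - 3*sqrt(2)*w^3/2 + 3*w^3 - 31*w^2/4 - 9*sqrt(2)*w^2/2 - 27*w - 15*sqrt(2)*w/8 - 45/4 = (w + 1/2)*(w + 5/2)*(w - 3*sqrt(2))*(w + 3*sqrt(2)/2)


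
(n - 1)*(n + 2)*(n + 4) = n^3 + 5*n^2 + 2*n - 8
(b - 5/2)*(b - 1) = b^2 - 7*b/2 + 5/2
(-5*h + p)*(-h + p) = 5*h^2 - 6*h*p + p^2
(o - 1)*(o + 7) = o^2 + 6*o - 7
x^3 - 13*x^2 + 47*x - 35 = (x - 7)*(x - 5)*(x - 1)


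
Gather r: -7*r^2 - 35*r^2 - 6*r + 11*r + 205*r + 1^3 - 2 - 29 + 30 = -42*r^2 + 210*r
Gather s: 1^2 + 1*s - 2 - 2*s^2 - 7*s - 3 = -2*s^2 - 6*s - 4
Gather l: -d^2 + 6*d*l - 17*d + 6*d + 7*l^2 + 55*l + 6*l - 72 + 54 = -d^2 - 11*d + 7*l^2 + l*(6*d + 61) - 18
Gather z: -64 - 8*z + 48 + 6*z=-2*z - 16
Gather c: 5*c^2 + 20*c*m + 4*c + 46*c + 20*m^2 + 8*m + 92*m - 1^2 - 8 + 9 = 5*c^2 + c*(20*m + 50) + 20*m^2 + 100*m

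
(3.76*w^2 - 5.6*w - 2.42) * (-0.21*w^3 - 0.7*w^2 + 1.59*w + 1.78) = -0.7896*w^5 - 1.456*w^4 + 10.4066*w^3 - 0.517199999999999*w^2 - 13.8158*w - 4.3076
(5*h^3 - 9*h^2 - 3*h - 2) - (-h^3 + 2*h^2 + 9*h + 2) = 6*h^3 - 11*h^2 - 12*h - 4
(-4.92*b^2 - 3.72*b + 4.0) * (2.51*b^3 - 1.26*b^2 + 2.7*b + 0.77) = -12.3492*b^5 - 3.138*b^4 + 1.4432*b^3 - 18.8724*b^2 + 7.9356*b + 3.08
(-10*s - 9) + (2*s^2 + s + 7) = 2*s^2 - 9*s - 2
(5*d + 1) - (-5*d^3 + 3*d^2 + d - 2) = 5*d^3 - 3*d^2 + 4*d + 3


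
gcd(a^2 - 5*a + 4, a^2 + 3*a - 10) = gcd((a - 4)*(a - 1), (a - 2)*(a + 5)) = 1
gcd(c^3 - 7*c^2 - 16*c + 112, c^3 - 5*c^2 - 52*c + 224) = c - 4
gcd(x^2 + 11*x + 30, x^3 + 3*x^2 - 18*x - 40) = x + 5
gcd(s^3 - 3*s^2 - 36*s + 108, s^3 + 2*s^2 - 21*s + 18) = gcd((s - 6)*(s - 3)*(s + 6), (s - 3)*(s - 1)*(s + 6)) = s^2 + 3*s - 18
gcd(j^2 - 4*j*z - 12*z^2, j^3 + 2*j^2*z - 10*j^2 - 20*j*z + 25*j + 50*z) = j + 2*z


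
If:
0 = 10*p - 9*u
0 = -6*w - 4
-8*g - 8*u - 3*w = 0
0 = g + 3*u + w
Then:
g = 1/24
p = 3/16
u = 5/24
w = -2/3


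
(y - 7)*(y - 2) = y^2 - 9*y + 14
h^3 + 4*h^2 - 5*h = h*(h - 1)*(h + 5)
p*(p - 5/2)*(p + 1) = p^3 - 3*p^2/2 - 5*p/2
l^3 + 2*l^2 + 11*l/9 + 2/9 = (l + 1/3)*(l + 2/3)*(l + 1)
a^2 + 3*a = a*(a + 3)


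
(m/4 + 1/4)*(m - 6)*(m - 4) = m^3/4 - 9*m^2/4 + 7*m/2 + 6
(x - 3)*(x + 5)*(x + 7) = x^3 + 9*x^2 - x - 105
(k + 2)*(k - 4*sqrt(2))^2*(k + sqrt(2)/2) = k^4 - 15*sqrt(2)*k^3/2 + 2*k^3 - 15*sqrt(2)*k^2 + 24*k^2 + 16*sqrt(2)*k + 48*k + 32*sqrt(2)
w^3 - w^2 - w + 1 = (w - 1)^2*(w + 1)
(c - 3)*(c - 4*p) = c^2 - 4*c*p - 3*c + 12*p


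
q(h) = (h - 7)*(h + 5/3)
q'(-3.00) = -11.33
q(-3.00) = 13.33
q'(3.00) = 0.67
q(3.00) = -18.67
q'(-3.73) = -12.79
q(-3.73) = 22.14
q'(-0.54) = -6.41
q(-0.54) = -8.50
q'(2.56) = -0.21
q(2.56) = -18.77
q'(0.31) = -4.71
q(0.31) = -13.22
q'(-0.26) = -5.85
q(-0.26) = -10.21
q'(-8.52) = -22.37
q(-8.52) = 106.36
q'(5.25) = 5.17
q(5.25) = -12.10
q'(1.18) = -2.97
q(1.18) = -16.57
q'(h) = 2*h - 16/3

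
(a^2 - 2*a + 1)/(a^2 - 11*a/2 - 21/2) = 2*(-a^2 + 2*a - 1)/(-2*a^2 + 11*a + 21)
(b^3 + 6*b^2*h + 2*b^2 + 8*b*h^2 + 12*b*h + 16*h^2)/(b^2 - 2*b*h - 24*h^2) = (b^2 + 2*b*h + 2*b + 4*h)/(b - 6*h)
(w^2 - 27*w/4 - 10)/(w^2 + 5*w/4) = (w - 8)/w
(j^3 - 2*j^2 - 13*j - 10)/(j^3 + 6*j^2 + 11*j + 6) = (j - 5)/(j + 3)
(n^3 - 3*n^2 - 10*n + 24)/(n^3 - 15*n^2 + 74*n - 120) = (n^2 + n - 6)/(n^2 - 11*n + 30)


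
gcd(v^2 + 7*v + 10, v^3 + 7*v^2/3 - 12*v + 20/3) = v + 5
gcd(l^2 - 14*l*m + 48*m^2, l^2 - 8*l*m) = l - 8*m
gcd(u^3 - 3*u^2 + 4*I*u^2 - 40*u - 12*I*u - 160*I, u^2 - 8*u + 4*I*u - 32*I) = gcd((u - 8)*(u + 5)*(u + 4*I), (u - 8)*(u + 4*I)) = u^2 + u*(-8 + 4*I) - 32*I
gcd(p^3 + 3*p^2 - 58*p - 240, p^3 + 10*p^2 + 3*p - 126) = p + 6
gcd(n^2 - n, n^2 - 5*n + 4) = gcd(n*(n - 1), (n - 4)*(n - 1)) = n - 1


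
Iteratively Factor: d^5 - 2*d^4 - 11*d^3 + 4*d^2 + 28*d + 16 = (d - 4)*(d^4 + 2*d^3 - 3*d^2 - 8*d - 4) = (d - 4)*(d + 1)*(d^3 + d^2 - 4*d - 4) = (d - 4)*(d - 2)*(d + 1)*(d^2 + 3*d + 2) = (d - 4)*(d - 2)*(d + 1)^2*(d + 2)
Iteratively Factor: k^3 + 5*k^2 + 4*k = (k + 4)*(k^2 + k) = k*(k + 4)*(k + 1)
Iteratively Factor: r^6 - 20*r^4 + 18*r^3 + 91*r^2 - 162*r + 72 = (r - 1)*(r^5 + r^4 - 19*r^3 - r^2 + 90*r - 72) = (r - 1)*(r + 3)*(r^4 - 2*r^3 - 13*r^2 + 38*r - 24) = (r - 1)^2*(r + 3)*(r^3 - r^2 - 14*r + 24) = (r - 3)*(r - 1)^2*(r + 3)*(r^2 + 2*r - 8) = (r - 3)*(r - 1)^2*(r + 3)*(r + 4)*(r - 2)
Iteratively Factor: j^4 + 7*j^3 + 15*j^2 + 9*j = (j + 1)*(j^3 + 6*j^2 + 9*j) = (j + 1)*(j + 3)*(j^2 + 3*j) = j*(j + 1)*(j + 3)*(j + 3)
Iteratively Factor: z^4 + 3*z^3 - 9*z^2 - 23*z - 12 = (z + 4)*(z^3 - z^2 - 5*z - 3) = (z + 1)*(z + 4)*(z^2 - 2*z - 3) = (z + 1)^2*(z + 4)*(z - 3)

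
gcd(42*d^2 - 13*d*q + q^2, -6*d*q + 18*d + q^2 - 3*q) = -6*d + q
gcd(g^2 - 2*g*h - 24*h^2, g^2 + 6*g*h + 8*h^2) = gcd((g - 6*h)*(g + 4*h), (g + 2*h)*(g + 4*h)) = g + 4*h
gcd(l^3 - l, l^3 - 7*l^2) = l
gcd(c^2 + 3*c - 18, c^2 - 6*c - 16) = 1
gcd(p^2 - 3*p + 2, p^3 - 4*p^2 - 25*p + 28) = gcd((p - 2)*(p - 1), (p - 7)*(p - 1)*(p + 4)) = p - 1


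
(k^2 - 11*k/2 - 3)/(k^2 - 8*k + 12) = (k + 1/2)/(k - 2)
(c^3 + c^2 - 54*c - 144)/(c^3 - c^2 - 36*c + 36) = (c^2 - 5*c - 24)/(c^2 - 7*c + 6)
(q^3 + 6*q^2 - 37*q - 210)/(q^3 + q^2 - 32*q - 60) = (q + 7)/(q + 2)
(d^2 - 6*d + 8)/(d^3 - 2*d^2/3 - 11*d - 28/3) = 3*(d - 2)/(3*d^2 + 10*d + 7)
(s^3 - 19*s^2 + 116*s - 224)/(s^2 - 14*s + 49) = (s^2 - 12*s + 32)/(s - 7)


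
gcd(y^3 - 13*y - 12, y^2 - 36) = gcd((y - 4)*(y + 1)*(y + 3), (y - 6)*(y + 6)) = 1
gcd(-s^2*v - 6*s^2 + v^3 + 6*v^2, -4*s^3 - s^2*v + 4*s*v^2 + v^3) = s^2 - v^2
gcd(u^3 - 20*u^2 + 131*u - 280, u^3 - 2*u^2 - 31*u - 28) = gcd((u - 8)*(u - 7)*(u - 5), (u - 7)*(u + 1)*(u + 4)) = u - 7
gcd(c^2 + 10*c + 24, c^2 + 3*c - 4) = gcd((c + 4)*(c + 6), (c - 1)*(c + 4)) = c + 4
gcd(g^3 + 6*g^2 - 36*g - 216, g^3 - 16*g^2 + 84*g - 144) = g - 6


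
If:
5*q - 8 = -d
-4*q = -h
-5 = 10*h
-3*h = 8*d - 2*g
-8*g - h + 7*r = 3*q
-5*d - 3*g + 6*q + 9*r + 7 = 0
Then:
No Solution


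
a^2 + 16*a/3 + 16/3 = (a + 4/3)*(a + 4)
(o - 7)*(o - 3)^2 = o^3 - 13*o^2 + 51*o - 63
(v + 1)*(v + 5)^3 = v^4 + 16*v^3 + 90*v^2 + 200*v + 125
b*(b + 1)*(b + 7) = b^3 + 8*b^2 + 7*b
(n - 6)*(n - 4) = n^2 - 10*n + 24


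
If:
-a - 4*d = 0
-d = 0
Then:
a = 0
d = 0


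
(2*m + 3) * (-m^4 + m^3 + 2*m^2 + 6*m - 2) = -2*m^5 - m^4 + 7*m^3 + 18*m^2 + 14*m - 6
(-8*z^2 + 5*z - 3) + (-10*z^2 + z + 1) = -18*z^2 + 6*z - 2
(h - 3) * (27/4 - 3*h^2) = -3*h^3 + 9*h^2 + 27*h/4 - 81/4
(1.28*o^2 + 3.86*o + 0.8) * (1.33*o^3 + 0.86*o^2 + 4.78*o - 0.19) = 1.7024*o^5 + 6.2346*o^4 + 10.502*o^3 + 18.8956*o^2 + 3.0906*o - 0.152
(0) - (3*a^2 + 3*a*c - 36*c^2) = -3*a^2 - 3*a*c + 36*c^2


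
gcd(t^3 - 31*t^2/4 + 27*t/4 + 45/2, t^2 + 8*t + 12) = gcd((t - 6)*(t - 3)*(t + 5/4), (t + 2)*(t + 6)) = 1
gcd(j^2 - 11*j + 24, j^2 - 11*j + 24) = j^2 - 11*j + 24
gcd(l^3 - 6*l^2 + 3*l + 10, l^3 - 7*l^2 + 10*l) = l^2 - 7*l + 10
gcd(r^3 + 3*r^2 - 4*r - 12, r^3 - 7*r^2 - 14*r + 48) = r^2 + r - 6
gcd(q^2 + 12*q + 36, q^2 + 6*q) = q + 6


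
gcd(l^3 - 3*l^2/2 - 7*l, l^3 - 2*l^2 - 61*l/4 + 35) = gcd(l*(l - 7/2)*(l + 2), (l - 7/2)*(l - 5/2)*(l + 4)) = l - 7/2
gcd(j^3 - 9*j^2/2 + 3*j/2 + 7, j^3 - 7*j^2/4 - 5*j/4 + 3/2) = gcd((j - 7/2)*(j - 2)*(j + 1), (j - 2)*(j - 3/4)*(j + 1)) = j^2 - j - 2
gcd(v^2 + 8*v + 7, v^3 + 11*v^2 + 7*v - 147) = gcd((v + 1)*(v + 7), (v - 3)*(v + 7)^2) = v + 7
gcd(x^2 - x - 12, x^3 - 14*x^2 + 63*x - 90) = 1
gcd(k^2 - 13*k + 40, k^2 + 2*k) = 1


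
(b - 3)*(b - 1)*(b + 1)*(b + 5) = b^4 + 2*b^3 - 16*b^2 - 2*b + 15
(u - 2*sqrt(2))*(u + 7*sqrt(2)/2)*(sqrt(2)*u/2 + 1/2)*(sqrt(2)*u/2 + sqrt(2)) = u^4/2 + u^3 + sqrt(2)*u^3 - 25*u^2/4 + 2*sqrt(2)*u^2 - 25*u/2 - 7*sqrt(2)*u/2 - 7*sqrt(2)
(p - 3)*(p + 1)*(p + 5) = p^3 + 3*p^2 - 13*p - 15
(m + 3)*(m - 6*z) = m^2 - 6*m*z + 3*m - 18*z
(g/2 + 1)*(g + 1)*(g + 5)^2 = g^4/2 + 13*g^3/2 + 57*g^2/2 + 95*g/2 + 25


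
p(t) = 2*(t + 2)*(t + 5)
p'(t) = 4*t + 14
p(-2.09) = -0.52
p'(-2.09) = 5.64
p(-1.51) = 3.42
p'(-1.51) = 7.96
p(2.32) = 63.24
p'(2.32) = 23.28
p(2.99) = 79.74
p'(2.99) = 25.96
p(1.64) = 48.34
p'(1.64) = 20.56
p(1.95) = 54.90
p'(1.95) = 21.80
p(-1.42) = 4.15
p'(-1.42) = 8.32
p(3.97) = 107.10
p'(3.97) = 29.88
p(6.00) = 176.00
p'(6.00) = 38.00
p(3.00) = 80.00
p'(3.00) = 26.00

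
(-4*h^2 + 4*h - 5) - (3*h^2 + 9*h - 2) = -7*h^2 - 5*h - 3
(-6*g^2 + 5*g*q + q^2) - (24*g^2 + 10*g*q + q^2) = -30*g^2 - 5*g*q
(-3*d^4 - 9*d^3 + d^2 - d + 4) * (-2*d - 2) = 6*d^5 + 24*d^4 + 16*d^3 - 6*d - 8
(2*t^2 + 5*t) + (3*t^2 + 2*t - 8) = 5*t^2 + 7*t - 8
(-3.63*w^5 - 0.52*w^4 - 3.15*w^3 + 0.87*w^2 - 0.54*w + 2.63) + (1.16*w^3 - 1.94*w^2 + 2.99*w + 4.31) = -3.63*w^5 - 0.52*w^4 - 1.99*w^3 - 1.07*w^2 + 2.45*w + 6.94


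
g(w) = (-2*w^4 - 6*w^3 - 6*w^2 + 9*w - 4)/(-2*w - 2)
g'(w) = (-8*w^3 - 18*w^2 - 12*w + 9)/(-2*w - 2) + 2*(-2*w^4 - 6*w^3 - 6*w^2 + 9*w - 4)/(-2*w - 2)^2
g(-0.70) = 19.44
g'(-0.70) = -83.66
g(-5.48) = -117.16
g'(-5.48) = 68.80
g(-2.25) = -15.02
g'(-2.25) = 2.39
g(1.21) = 3.80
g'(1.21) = 8.70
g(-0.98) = 369.50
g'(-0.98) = -18750.04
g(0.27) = 0.84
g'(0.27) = -2.35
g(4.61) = 140.92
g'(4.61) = 82.96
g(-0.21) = 3.86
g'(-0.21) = -11.73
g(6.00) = 289.57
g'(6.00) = 132.85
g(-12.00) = -1458.18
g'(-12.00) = 384.94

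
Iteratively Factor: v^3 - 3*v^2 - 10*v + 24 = (v + 3)*(v^2 - 6*v + 8) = (v - 4)*(v + 3)*(v - 2)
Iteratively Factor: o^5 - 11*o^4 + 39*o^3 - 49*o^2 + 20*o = (o - 4)*(o^4 - 7*o^3 + 11*o^2 - 5*o) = o*(o - 4)*(o^3 - 7*o^2 + 11*o - 5) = o*(o - 5)*(o - 4)*(o^2 - 2*o + 1) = o*(o - 5)*(o - 4)*(o - 1)*(o - 1)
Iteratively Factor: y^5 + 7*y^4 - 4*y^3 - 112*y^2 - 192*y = (y - 4)*(y^4 + 11*y^3 + 40*y^2 + 48*y) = (y - 4)*(y + 4)*(y^3 + 7*y^2 + 12*y) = (y - 4)*(y + 4)^2*(y^2 + 3*y) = y*(y - 4)*(y + 4)^2*(y + 3)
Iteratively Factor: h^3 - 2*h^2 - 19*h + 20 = (h + 4)*(h^2 - 6*h + 5) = (h - 1)*(h + 4)*(h - 5)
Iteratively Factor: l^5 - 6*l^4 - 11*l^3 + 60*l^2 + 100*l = (l + 2)*(l^4 - 8*l^3 + 5*l^2 + 50*l) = l*(l + 2)*(l^3 - 8*l^2 + 5*l + 50) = l*(l + 2)^2*(l^2 - 10*l + 25) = l*(l - 5)*(l + 2)^2*(l - 5)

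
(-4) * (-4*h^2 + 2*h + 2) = 16*h^2 - 8*h - 8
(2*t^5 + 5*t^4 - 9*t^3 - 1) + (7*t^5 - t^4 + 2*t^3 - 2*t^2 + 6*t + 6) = 9*t^5 + 4*t^4 - 7*t^3 - 2*t^2 + 6*t + 5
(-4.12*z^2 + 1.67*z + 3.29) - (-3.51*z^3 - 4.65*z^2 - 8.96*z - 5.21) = 3.51*z^3 + 0.53*z^2 + 10.63*z + 8.5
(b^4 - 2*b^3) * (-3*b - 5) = -3*b^5 + b^4 + 10*b^3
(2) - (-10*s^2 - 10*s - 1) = 10*s^2 + 10*s + 3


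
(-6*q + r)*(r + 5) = -6*q*r - 30*q + r^2 + 5*r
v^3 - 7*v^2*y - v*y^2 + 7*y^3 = (v - 7*y)*(v - y)*(v + y)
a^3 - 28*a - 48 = (a - 6)*(a + 2)*(a + 4)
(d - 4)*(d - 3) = d^2 - 7*d + 12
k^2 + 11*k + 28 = (k + 4)*(k + 7)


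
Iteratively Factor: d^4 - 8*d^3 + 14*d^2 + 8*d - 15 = (d - 5)*(d^3 - 3*d^2 - d + 3) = (d - 5)*(d - 1)*(d^2 - 2*d - 3) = (d - 5)*(d - 3)*(d - 1)*(d + 1)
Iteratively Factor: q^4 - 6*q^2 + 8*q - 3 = (q + 3)*(q^3 - 3*q^2 + 3*q - 1) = (q - 1)*(q + 3)*(q^2 - 2*q + 1) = (q - 1)^2*(q + 3)*(q - 1)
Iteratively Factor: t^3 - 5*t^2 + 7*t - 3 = (t - 1)*(t^2 - 4*t + 3) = (t - 3)*(t - 1)*(t - 1)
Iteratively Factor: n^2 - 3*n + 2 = (n - 1)*(n - 2)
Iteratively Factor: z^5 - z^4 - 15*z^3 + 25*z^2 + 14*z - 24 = (z + 4)*(z^4 - 5*z^3 + 5*z^2 + 5*z - 6) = (z + 1)*(z + 4)*(z^3 - 6*z^2 + 11*z - 6) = (z - 1)*(z + 1)*(z + 4)*(z^2 - 5*z + 6) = (z - 2)*(z - 1)*(z + 1)*(z + 4)*(z - 3)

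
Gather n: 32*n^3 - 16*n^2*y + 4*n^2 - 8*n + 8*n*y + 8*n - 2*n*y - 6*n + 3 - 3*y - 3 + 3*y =32*n^3 + n^2*(4 - 16*y) + n*(6*y - 6)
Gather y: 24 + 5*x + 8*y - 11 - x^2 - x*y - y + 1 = -x^2 + 5*x + y*(7 - x) + 14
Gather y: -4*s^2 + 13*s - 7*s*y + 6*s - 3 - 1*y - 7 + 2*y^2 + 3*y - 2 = -4*s^2 + 19*s + 2*y^2 + y*(2 - 7*s) - 12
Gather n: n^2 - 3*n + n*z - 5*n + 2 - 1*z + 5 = n^2 + n*(z - 8) - z + 7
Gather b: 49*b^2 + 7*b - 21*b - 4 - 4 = 49*b^2 - 14*b - 8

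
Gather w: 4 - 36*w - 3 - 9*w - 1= -45*w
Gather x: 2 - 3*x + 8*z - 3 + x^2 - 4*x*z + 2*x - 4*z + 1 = x^2 + x*(-4*z - 1) + 4*z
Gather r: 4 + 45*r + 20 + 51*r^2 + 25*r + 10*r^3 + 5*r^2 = 10*r^3 + 56*r^2 + 70*r + 24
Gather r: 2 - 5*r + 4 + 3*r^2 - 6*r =3*r^2 - 11*r + 6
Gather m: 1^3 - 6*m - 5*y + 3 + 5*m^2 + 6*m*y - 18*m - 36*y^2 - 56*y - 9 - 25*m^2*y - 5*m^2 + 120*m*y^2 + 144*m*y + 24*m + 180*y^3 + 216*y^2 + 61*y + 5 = -25*m^2*y + m*(120*y^2 + 150*y) + 180*y^3 + 180*y^2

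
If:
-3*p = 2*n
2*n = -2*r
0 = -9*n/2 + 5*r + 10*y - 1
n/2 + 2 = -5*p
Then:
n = 12/17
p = -8/17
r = -12/17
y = 131/170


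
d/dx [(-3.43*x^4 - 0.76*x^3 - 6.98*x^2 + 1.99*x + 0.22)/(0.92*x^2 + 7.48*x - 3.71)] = (-6.3112*x^5 - 77.6684*x^4 + 39.5316*x^3 - 45.5824*x^2 + 51.3868*x - 9.0285)/(0.8464*x^4 + 13.7632*x^3 + 49.124*x^2 - 55.5016*x + 13.7641)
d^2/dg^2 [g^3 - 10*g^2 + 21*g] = 6*g - 20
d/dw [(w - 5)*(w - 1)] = 2*w - 6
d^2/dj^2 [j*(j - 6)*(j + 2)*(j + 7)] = 12*j^2 + 18*j - 80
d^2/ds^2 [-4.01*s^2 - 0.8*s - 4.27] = -8.02000000000000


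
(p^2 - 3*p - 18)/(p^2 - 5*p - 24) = (p - 6)/(p - 8)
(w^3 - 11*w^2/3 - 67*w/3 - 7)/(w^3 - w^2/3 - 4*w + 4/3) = (3*w^3 - 11*w^2 - 67*w - 21)/(3*w^3 - w^2 - 12*w + 4)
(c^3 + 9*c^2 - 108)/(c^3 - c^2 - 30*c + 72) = (c + 6)/(c - 4)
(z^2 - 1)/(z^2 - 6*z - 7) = (z - 1)/(z - 7)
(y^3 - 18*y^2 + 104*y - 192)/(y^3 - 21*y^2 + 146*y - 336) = (y - 4)/(y - 7)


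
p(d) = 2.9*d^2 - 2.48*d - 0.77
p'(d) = 5.8*d - 2.48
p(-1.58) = 10.39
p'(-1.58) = -11.64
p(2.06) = 6.43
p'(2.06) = 9.47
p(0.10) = -0.99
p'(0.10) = -1.90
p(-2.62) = 25.63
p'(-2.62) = -17.68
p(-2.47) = 23.05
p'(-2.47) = -16.81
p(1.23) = 0.57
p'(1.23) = 4.65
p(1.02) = -0.28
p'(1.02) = 3.44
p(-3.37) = 40.52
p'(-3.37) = -22.03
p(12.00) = 387.07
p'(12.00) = 67.12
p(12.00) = 387.07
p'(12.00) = 67.12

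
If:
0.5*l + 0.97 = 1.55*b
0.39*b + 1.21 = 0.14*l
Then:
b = 33.67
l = 102.45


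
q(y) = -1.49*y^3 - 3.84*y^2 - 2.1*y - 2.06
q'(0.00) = -2.10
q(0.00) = -2.06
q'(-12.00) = -553.62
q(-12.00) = 2044.90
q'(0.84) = -11.71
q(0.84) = -7.42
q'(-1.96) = -4.22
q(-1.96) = -1.48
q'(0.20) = -3.81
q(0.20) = -2.65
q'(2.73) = -56.38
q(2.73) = -66.73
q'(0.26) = -4.40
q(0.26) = -2.89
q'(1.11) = -16.13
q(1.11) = -11.16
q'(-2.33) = -8.47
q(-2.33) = 0.83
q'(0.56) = -7.80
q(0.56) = -4.70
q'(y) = -4.47*y^2 - 7.68*y - 2.1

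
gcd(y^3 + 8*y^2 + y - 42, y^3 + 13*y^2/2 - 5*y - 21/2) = y + 7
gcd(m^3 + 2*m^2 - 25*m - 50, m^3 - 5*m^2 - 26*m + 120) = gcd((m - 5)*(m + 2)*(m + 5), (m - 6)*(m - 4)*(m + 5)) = m + 5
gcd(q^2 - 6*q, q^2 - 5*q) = q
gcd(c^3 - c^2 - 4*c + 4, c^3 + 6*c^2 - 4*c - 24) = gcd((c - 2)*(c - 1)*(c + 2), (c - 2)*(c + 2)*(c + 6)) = c^2 - 4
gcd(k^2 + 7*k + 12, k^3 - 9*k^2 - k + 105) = k + 3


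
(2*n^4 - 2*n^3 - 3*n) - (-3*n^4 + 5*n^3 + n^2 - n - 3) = 5*n^4 - 7*n^3 - n^2 - 2*n + 3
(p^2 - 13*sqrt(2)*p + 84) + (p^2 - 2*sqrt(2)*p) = 2*p^2 - 15*sqrt(2)*p + 84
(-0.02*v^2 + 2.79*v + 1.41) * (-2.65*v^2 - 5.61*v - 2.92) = 0.053*v^4 - 7.2813*v^3 - 19.33*v^2 - 16.0569*v - 4.1172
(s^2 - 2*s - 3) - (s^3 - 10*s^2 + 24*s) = -s^3 + 11*s^2 - 26*s - 3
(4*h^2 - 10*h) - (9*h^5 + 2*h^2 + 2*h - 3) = -9*h^5 + 2*h^2 - 12*h + 3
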